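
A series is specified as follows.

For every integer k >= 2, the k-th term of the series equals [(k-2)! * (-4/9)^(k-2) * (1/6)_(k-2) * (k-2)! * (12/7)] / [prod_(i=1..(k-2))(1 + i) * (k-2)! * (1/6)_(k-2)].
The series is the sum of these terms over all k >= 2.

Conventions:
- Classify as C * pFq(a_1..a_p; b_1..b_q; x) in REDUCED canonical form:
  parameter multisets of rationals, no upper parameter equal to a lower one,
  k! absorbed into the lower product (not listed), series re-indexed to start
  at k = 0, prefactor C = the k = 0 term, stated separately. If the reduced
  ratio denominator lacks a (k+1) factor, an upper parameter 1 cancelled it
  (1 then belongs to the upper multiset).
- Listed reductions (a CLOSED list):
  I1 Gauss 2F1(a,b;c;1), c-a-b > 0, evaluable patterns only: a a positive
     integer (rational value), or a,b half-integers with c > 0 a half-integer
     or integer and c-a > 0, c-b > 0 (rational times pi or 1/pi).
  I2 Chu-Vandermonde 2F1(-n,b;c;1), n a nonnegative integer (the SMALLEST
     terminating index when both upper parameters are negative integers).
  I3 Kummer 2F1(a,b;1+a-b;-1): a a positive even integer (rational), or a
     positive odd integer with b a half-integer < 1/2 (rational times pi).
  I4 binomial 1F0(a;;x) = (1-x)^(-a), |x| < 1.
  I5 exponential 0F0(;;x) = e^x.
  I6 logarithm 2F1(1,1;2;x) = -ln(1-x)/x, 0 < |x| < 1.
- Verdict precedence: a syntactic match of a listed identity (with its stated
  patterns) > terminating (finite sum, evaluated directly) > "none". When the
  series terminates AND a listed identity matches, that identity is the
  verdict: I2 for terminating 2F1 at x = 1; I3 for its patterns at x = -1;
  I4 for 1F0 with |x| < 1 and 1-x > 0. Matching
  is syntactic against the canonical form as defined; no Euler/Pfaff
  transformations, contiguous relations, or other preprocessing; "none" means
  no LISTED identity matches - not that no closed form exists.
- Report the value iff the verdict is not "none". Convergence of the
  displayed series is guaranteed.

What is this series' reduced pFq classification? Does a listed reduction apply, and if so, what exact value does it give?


x = -4/9 here; the reduced form reads 2F1, upper {1, 1}, lower {2}, C = 12/7. Verdict: the I6 logarithm reduction applies (the logarithm: parameters (1,1;2), x = -4/9). Value: (27/7) * ln(13/9).

The tell: t_0 = 12/7 here, and the lower running product (C = 12/7, x = -4/9) is a rising factorial.
Consecutive-term ratio: r(k) = (-4/9) * (k+1) (k+1) / [(k+2) (k+1)] ; factor over Q: parameters, x = (-4/9), and C = 12/7.


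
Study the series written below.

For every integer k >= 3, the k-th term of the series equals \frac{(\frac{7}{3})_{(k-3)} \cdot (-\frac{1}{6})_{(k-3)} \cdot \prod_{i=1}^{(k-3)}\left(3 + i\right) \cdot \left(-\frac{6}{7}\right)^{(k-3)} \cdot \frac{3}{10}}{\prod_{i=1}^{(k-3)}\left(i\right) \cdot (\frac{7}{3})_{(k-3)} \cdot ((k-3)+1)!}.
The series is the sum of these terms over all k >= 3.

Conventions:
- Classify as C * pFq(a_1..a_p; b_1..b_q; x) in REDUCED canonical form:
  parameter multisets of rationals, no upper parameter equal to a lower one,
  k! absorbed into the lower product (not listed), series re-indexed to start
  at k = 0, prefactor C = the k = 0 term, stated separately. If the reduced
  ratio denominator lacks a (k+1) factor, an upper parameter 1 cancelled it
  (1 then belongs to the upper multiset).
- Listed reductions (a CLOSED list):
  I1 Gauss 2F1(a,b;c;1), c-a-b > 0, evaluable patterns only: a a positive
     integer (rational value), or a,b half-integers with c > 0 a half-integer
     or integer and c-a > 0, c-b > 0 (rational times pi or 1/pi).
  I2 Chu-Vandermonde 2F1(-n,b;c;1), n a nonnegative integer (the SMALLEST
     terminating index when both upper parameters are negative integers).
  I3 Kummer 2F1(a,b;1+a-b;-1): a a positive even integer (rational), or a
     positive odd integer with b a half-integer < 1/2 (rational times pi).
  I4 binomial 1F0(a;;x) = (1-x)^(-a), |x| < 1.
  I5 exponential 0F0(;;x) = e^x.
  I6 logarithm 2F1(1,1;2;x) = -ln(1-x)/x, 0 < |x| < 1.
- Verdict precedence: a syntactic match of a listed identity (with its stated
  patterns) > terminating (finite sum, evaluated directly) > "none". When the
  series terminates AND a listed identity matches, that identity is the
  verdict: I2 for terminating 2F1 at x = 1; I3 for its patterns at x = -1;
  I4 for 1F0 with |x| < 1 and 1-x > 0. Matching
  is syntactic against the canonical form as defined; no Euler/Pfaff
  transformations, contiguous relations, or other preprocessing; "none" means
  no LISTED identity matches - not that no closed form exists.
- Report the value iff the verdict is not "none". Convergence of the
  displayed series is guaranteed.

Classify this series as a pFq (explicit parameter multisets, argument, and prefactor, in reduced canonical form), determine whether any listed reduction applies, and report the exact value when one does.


Canonical form: C = \frac{3}{10} times 2F1 with upper {-\frac{1}{6}, 4}, lower {2}, x = -\frac{6}{7}. Verdict: none (x = -\frac{6}{7}): each listed identity misses the multisets {-\frac{1}{6}, 4} ; {2}.

The tell: from the first term \frac{3}{10}: the denominator's factorial ratio (prefactor 3/10) is a lower Pochhammer.
Ratio: r(k) = -\frac{6}{7} * (k-\frac{1}{6}) (k+4) / [(k+2) (k+1)] - rational in k. x = -\frac{6}{7}; t_0 = \frac{3}{10}; negate the roots.


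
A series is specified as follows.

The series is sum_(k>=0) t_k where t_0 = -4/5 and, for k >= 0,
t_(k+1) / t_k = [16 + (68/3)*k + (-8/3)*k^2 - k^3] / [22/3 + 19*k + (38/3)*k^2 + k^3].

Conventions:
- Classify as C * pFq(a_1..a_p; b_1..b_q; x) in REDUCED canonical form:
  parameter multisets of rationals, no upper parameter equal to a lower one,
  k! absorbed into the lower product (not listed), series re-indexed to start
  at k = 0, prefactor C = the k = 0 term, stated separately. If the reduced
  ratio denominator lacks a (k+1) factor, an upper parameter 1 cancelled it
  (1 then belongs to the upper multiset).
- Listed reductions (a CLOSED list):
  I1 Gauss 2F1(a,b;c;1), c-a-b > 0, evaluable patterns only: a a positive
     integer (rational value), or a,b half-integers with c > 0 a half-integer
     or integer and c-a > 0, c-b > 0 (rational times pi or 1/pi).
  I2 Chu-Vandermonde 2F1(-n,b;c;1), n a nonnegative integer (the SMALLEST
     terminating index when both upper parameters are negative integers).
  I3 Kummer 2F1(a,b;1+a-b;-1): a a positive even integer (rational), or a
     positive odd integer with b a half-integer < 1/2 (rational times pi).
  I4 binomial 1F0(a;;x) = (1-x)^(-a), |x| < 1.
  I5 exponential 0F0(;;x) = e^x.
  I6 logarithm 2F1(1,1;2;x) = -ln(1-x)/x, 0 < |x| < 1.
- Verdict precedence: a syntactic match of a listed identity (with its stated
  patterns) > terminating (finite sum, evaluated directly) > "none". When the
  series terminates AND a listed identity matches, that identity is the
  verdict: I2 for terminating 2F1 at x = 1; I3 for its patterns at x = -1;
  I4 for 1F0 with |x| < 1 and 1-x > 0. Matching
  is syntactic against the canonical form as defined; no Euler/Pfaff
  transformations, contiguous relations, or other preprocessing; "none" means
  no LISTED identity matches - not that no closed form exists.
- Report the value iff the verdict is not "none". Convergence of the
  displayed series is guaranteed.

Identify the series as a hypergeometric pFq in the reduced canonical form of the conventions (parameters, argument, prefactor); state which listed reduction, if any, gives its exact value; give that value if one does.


At argument -1: a 2F1 with upper {-4, 6}, lower {11}, scaled by C = -4/5. Verdict: Kummer's theorem (I3) applies (x = -1; c = 11 equals 1+a-b for upper {-4, 6}: listed pattern). Exact value: -24/5.

Structural cue: from the first term -4/5: roots of the ratio polynomials (C = -4/5) are the negated parameters.
Term ratio: r(k) = (-1) * (k-4) (k+6) / [(k+11) (k+1)] - rational in k, leading ratio (-1); with t_0 = -4/5, classification follows.


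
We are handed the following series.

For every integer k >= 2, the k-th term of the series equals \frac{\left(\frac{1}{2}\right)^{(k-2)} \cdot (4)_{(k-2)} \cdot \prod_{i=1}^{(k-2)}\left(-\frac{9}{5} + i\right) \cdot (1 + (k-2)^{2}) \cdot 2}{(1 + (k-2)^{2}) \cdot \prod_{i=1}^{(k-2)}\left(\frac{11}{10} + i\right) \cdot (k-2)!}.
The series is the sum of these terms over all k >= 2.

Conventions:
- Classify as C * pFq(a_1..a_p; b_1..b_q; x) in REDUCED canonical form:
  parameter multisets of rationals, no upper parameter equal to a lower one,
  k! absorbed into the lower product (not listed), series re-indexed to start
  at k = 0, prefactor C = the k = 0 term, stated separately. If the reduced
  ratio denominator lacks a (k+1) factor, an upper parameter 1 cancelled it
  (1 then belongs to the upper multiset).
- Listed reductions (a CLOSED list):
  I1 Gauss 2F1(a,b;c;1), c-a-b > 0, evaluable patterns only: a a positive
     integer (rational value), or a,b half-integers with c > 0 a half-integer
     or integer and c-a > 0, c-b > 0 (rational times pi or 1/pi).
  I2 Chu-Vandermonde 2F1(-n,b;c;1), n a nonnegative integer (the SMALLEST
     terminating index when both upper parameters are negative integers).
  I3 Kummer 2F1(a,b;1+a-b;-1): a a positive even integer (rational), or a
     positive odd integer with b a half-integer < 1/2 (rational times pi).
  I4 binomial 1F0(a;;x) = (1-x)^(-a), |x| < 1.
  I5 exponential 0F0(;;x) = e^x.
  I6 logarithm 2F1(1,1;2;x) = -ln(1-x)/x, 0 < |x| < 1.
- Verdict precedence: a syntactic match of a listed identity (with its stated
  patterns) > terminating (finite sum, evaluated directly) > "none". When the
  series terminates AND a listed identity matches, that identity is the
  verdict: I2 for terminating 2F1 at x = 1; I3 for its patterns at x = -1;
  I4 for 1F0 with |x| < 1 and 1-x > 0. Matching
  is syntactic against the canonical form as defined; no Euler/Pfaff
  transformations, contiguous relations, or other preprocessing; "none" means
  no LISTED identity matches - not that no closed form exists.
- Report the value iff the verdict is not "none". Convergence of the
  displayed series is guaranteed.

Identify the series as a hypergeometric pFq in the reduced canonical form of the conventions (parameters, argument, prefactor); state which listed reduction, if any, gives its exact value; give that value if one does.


Key step: t_0 being 2, striking the common factor k^2 + 1 reduces the term (prefactor 2).
Consecutive-term ratio: r(k) = \frac{1}{2} * (k-\frac{4}{5}) (k+4) / [(k+\frac{21}{10}) (k+1)] ; factor over Q: parameters, x = \frac{1}{2}, and C = 2.

At argument \frac{1}{2}: a 2F1 with upper {-\frac{4}{5}, 4}, lower {\frac{21}{10}}, scaled by C = 2. Verdict: no listed reduction: x = \frac{1}{2} and upper {-\frac{4}{5}, 4} fail every I1-I6 pattern.


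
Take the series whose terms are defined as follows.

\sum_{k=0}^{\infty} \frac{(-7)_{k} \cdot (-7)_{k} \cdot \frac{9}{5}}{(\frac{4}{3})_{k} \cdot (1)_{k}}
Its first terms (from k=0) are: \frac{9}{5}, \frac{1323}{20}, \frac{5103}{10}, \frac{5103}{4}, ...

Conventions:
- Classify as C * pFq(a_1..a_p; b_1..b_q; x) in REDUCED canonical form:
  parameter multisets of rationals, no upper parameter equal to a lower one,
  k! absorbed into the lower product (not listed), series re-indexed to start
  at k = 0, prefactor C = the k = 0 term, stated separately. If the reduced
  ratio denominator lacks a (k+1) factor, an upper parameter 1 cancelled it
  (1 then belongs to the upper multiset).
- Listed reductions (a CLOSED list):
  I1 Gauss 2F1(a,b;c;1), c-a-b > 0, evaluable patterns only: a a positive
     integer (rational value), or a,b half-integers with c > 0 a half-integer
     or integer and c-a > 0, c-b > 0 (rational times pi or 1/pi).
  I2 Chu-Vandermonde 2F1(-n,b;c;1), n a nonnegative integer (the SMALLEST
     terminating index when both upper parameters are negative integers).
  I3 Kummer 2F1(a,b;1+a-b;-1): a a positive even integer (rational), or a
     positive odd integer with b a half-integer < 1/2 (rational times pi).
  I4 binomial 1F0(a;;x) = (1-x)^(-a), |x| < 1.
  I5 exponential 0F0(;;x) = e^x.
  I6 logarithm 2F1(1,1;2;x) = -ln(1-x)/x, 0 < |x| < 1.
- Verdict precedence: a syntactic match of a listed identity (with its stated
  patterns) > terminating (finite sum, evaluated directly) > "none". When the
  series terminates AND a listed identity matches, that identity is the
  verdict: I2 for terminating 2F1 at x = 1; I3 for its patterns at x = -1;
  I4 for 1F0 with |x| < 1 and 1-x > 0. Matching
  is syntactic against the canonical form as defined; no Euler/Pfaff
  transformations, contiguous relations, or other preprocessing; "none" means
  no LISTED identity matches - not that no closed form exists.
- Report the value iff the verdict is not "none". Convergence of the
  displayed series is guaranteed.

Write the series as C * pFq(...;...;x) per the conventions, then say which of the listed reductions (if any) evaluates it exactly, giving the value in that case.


Classification (C = \frac{9}{5}): 2F1 with upper {-7, -7}, lower {\frac{4}{3}}, argument x = 1. Verdict at x = 1: Vandermonde's identity (I2) matches (terminating 2F1 at x = 1 with n = 7, b = -7, c = \frac{4}{3}). Sum: \frac{37730565}{10868}.

The tell: t_0 being \frac{9}{5}, (1)_k (prefactor 9/5) is k! itself.
Term ratio: r(k) = 1 * (k-7) (k-7) / [(k+\frac{4}{3}) (k+1)] - rational; roots negated = parameters, x = 1, C = \frac{9}{5}.


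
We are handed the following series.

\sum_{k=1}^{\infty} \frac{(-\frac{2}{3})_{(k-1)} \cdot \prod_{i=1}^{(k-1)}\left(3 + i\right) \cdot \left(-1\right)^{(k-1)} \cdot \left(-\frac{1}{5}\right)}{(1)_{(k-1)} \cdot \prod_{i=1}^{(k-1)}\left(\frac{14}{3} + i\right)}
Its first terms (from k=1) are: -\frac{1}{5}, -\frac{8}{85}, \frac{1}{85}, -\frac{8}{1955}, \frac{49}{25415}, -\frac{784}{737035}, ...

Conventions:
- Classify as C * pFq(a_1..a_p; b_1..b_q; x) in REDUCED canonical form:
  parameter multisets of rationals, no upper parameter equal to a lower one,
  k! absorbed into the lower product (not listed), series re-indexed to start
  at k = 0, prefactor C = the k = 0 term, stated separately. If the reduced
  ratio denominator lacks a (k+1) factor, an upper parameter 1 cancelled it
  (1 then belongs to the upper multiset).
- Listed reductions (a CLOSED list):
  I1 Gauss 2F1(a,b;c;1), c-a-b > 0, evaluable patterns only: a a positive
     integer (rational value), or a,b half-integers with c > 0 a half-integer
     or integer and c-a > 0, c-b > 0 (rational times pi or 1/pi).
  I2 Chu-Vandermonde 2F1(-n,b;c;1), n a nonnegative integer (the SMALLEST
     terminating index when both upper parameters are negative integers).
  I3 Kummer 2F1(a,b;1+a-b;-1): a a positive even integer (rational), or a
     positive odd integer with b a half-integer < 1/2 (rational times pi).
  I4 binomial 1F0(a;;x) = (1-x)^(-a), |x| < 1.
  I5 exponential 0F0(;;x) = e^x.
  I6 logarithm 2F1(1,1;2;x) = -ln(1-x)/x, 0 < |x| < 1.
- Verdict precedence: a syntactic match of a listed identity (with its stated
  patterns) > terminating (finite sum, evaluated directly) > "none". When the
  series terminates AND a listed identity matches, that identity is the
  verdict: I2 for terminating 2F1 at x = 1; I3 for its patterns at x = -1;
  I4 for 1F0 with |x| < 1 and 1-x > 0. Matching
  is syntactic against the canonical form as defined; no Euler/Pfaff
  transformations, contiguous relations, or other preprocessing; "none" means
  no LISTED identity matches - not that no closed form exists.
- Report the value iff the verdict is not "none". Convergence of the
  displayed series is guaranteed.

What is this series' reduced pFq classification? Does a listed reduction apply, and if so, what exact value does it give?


x = -1 here; the reduced form reads 2F1, upper {-\frac{2}{3}, 4}, lower {\frac{17}{3}}, C = -\frac{1}{5}. Verdict: this is Kummer (I3) (x = -1; c = \frac{17}{3} equals 1+a-b for upper {-\frac{2}{3}, 4}: listed pattern). Its exact value is -\frac{77}{270}.

The tell: x = -1 and the lower running product (prefactor -1/5) is a rising factorial.
Consecutive-term ratio: r(k) = -1 * (k-\frac{2}{3}) (k+4) / [(k+\frac{17}{3}) (k+1)] ; factor over Q: parameters, x = -1, and C = -\frac{1}{5}.


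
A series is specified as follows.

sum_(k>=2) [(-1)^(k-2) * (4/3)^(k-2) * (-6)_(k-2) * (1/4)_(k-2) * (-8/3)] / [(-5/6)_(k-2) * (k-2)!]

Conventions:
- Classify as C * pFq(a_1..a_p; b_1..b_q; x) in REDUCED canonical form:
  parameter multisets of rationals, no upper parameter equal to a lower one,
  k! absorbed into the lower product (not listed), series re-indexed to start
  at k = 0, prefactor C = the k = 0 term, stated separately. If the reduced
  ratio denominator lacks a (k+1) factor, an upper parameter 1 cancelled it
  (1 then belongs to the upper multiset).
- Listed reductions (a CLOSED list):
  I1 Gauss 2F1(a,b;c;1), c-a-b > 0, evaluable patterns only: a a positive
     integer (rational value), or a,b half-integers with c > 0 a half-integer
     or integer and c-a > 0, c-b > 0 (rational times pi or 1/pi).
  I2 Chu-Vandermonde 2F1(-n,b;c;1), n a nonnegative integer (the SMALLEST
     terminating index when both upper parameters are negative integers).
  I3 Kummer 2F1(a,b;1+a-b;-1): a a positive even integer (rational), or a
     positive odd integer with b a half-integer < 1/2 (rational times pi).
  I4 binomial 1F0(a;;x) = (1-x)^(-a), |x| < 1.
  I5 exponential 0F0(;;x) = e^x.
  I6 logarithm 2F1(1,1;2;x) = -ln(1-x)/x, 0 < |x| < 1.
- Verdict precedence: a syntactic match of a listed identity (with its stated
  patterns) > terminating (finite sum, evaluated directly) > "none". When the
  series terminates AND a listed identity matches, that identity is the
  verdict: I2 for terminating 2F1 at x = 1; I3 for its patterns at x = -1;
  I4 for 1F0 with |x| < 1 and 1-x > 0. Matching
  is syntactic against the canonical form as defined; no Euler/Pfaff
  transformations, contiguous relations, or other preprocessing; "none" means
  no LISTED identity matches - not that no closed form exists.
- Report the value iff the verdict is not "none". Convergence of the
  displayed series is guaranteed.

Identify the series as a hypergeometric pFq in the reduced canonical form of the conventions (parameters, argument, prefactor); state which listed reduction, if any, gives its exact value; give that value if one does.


The series (x = -4/3) is 2F1: upper {-6, 1/4}, lower {-5/6}, prefactor -8/3. Verdict: terminating - upper -6 stops the sum at k = 6; the 7 terms are added exactly. Exact value: 3261928/1425.

Structural cue: from the first term -8/3: the (-1)^k factor (C = -8/3) folds into the argument's sign.
Adjacent-term ratio: r(k) = (-4/3) * (k-6) (k+1/4) / [(k-5/6) (k+1)] - rational in k, leading ratio (-4/3); with t_0 = -8/3, classification follows.


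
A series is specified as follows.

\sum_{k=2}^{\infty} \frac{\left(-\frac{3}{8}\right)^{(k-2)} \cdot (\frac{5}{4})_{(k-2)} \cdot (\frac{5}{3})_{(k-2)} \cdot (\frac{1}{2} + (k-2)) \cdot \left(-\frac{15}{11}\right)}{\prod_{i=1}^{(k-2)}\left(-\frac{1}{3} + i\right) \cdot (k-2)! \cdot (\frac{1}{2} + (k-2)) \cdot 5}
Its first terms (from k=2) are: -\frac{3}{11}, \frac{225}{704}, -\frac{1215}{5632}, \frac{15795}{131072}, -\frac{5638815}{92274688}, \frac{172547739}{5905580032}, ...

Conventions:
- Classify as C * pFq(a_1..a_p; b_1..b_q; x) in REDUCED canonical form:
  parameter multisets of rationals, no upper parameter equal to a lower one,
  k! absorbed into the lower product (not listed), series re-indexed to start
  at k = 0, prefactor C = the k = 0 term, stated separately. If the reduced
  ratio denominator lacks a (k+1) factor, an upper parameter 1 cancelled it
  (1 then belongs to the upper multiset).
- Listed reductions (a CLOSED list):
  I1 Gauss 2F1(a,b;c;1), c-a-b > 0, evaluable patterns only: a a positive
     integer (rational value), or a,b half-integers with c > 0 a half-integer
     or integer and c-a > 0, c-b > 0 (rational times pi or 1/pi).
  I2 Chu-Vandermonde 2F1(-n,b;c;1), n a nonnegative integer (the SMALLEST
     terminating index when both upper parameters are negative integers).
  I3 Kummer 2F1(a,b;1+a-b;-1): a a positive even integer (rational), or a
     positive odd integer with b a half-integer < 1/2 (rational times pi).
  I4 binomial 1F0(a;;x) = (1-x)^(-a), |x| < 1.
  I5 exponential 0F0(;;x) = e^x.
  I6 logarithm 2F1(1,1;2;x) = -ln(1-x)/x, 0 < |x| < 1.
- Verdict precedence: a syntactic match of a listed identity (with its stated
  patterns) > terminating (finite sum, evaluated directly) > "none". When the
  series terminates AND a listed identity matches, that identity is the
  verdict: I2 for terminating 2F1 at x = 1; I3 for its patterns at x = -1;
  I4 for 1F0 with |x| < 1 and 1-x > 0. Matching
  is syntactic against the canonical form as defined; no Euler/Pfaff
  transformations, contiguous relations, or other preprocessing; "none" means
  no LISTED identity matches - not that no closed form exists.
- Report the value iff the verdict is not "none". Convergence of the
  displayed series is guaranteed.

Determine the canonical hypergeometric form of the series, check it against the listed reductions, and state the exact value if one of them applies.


The tell: x = -\frac{3}{8} and the lower running product (C = -3/11) is a rising factorial.
Step ratio: r(k) = -\frac{3}{8} * (k+\frac{5}{4}) (k+\frac{5}{3}) / [(k+\frac{2}{3}) (k+1)] - rational in k. x = -\frac{3}{8}; t_0 = -\frac{3}{11}; negate the roots.

With C = -\frac{3}{11}: the canonical form is 2F1(\frac{5}{4}, \frac{5}{3}; \frac{2}{3}; -\frac{3}{8}). Verdict: none. No listed pattern accepts 2F1(\frac{5}{4}, \frac{5}{3}; \frac{2}{3}; -\frac{3}{8}).


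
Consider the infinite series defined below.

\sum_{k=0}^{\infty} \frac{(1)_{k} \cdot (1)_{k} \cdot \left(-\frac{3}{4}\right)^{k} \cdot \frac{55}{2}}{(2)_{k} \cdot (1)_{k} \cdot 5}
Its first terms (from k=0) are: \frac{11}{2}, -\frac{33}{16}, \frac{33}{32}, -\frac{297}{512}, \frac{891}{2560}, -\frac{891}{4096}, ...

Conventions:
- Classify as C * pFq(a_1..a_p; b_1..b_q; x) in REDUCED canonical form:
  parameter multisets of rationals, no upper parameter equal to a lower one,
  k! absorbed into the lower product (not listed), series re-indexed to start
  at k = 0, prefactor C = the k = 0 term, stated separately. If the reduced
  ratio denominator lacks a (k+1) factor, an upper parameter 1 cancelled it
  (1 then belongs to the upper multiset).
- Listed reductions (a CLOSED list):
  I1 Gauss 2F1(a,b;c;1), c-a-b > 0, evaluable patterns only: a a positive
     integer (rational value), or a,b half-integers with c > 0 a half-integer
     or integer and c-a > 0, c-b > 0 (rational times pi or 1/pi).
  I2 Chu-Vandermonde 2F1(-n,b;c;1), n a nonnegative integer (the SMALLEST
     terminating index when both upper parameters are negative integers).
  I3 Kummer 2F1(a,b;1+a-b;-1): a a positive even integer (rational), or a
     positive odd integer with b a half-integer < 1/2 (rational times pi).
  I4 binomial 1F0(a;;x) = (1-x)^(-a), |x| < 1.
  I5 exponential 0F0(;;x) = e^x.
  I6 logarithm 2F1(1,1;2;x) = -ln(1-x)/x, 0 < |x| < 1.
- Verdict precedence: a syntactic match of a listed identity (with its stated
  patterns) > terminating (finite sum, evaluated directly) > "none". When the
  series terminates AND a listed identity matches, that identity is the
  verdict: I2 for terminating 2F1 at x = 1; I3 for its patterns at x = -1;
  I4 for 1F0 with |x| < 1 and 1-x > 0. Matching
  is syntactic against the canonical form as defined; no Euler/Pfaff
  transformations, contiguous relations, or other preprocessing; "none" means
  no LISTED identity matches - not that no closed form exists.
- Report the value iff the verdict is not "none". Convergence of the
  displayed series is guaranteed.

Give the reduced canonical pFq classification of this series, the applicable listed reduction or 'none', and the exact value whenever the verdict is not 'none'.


Prefactor \frac{11}{2}, argument -\frac{3}{4}: 2F1 with upper {1, 1} over lower {2}. Verdict: logarithm (I6) fires (the logarithm: parameters (1,1;2), x = -\frac{3}{4}). Exact value: \frac{22}{3} \cdot \ln\left(\frac{7}{4}\right).

First insight: t_0 = \frac{11}{2} here, and the constant factors (C = 11/2, x = -3/4) combine into one prefactor.
Consecutive-term ratio: r(k) = -\frac{3}{4} * (k+1) (k+1) / [(k+2) (k+1)] ; factor over Q: parameters, x = -\frac{3}{4}, and C = \frac{11}{2}.


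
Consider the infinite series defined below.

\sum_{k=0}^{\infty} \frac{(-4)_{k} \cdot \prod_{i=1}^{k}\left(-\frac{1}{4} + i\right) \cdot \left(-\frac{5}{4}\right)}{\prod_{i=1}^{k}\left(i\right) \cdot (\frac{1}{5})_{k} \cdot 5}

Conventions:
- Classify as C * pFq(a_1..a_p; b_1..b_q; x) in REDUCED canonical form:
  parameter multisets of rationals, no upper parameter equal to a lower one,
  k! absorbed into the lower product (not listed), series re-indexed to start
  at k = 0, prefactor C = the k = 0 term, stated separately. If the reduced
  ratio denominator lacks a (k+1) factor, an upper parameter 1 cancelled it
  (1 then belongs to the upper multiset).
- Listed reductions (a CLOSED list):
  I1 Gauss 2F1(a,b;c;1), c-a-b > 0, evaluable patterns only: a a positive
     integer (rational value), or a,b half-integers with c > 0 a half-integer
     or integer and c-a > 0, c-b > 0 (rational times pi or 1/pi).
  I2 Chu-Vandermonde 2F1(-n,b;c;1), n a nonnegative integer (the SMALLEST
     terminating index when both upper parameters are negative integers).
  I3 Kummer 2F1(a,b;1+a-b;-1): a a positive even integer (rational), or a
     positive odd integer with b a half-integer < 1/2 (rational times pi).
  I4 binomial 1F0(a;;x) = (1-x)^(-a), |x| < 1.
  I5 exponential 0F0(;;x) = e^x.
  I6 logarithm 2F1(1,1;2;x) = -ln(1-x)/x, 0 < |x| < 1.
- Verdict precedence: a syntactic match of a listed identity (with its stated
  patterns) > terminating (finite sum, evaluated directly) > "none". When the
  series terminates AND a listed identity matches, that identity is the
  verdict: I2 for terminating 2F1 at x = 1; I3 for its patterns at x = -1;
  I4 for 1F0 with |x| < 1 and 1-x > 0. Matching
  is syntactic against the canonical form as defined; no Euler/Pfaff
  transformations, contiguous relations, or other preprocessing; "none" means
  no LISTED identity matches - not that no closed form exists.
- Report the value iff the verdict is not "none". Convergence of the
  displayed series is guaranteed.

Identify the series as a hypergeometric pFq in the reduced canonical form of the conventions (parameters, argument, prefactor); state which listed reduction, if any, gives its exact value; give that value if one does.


At argument 1: a 2F1 with upper {-4, \frac{3}{4}}, lower {\frac{1}{5}}, scaled by C = -\frac{1}{4}. Verdict: Vandermonde's identity (I2) applies (terminating 2F1 at x = 1 with n = 4, b = 3/4, c = \frac{1}{5}). Exact value: \frac{4263}{32768}.

The tell: with t_0 = -\frac{1}{4}, the product of the first k integers (prefactor -1/4) is k!.
Consecutive-term ratio: r(k) = 1 * (k-4) (k+\frac{3}{4}) / [(k+\frac{1}{5}) (k+1)] - rational in k, leading ratio 1; with t_0 = -\frac{1}{4}, classification follows.


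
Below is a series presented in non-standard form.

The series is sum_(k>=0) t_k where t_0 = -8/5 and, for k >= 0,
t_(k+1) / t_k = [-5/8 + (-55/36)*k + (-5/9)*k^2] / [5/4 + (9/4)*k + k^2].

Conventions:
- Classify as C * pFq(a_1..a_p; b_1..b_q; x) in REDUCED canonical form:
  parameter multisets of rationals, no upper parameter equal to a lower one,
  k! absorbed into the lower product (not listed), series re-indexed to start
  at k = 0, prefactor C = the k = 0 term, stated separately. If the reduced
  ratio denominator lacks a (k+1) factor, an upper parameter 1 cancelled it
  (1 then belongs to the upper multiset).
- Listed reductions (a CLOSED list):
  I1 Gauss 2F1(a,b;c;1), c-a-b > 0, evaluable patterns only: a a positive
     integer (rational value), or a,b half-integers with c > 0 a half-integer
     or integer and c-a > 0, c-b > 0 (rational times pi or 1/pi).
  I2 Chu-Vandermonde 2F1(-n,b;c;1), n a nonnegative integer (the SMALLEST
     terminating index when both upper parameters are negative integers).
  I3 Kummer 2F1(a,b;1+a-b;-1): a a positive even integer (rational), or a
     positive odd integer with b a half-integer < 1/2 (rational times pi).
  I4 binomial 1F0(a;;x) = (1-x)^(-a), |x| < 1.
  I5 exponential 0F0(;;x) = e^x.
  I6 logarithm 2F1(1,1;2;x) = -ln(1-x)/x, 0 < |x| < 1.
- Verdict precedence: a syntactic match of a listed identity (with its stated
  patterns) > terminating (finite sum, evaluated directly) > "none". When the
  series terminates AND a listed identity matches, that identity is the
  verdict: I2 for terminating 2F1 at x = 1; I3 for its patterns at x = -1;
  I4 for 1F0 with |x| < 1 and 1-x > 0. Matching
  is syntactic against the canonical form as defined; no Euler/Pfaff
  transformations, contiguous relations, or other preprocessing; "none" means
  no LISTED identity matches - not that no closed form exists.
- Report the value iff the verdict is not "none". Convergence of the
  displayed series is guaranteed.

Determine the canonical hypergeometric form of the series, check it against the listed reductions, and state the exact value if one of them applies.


x = -5/9 here; the reduced form reads 2F1, upper {1/2, 9/4}, lower {5/4}, C = -8/5. Verdict: none here - no I1-I6 shape fits x = -5/9 with lower {5/4}.

Key observation: with t_0 = -8/5, roots of the ratio polynomials (C = -8/5, x = -5/9) are the negated parameters.
Consecutive-term ratio: r(k) = (-5/9) * (k+1/2) (k+9/4) / [(k+5/4) (k+1)] - rational; roots negated = parameters, x = (-5/9), C = -8/5.


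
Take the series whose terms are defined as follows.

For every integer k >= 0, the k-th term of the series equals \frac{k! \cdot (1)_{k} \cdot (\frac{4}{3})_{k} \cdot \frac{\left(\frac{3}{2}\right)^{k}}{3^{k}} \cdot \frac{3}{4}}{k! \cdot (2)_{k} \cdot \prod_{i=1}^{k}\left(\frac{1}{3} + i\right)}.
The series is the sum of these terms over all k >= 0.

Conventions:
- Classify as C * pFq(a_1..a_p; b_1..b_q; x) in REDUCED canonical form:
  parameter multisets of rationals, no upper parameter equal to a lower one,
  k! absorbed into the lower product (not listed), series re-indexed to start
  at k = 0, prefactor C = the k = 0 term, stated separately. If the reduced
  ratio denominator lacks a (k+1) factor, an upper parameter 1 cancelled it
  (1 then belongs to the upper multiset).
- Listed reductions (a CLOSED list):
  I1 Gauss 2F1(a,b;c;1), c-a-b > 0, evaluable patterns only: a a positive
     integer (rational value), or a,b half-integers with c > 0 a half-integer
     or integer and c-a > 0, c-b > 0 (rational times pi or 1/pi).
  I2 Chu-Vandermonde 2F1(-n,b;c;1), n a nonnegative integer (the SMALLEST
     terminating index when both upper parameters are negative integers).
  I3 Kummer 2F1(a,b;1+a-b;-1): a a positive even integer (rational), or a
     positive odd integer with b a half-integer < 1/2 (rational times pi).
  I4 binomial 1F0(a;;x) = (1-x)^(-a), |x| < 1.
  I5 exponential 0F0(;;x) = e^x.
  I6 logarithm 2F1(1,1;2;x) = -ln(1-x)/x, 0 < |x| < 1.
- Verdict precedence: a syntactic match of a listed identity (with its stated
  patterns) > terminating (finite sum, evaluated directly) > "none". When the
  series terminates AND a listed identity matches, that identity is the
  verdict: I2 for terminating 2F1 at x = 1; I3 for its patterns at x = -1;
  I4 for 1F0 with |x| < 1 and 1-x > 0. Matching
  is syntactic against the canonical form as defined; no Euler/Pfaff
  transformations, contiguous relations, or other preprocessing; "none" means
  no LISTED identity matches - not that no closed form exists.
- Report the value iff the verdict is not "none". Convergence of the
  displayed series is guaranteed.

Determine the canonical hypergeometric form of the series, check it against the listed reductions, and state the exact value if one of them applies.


x = \frac{1}{2} here; the reduced form reads 2F1, upper {1, 1}, lower {2}, C = \frac{3}{4}. Verdict: logarithm (I6) fires (the logarithm: parameters (1,1;2), x = \frac{1}{2}). Its exact value is \left(-\frac{3}{2}\right) \cdot \ln\left(\frac{1}{2}\right).

Key observation: t_0 being \frac{3}{4}, the two k-th powers (C = 3/4, x = 1/2) combine into one argument.
Step ratio: r(k) = \frac{1}{2} * (k+1) (k+1) / [(k+2) (k+1)] ; factor over Q: parameters, x = \frac{1}{2}, and C = \frac{3}{4}.


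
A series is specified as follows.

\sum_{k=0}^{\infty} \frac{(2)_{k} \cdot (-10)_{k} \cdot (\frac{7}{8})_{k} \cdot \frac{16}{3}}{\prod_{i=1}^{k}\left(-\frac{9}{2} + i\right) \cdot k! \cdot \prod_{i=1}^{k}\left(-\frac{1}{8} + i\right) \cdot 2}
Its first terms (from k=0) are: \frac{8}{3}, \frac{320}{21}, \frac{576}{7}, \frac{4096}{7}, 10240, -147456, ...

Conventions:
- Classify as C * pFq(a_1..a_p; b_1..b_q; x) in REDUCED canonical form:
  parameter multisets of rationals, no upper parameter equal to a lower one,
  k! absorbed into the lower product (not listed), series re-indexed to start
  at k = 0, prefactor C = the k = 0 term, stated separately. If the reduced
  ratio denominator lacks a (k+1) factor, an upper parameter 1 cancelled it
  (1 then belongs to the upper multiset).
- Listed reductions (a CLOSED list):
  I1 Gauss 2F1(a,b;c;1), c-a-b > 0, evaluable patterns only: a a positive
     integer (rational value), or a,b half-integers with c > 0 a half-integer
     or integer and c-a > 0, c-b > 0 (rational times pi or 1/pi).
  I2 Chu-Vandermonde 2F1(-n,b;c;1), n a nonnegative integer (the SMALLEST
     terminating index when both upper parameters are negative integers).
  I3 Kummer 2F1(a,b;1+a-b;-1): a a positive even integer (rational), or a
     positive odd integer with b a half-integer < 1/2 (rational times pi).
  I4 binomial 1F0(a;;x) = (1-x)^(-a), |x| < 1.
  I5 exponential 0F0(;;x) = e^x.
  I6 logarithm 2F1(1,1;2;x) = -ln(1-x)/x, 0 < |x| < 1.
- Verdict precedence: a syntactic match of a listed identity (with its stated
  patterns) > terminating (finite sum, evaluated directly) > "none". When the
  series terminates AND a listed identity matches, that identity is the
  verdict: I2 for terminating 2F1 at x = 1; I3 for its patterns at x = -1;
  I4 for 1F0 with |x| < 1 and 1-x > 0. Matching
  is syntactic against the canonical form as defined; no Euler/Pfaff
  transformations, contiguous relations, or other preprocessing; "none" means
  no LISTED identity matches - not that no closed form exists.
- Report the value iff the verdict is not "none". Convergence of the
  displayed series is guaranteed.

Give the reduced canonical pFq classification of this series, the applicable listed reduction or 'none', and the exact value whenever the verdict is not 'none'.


Structural cue: x = 1 and the parameter 7/8 appears in both the upper and lower lists and cancels.
Adjacent-term ratio: r(k) = 1 * (k-10) (k+2) / [(k-\frac{7}{2}) (k+1)] - poly over poly, x = 1 from leading terms; C = \frac{8}{3} at k = 0.

With C = \frac{8}{3}: the canonical form is 2F1(-10, 2; -\frac{7}{2}; 1). Verdict: this is the Chu-Vandermonde identity I2 (terminating 2F1 at x = 1 with n = 10, b = 2, c = -\frac{7}{2}). Its exact value is \frac{8}{3}.


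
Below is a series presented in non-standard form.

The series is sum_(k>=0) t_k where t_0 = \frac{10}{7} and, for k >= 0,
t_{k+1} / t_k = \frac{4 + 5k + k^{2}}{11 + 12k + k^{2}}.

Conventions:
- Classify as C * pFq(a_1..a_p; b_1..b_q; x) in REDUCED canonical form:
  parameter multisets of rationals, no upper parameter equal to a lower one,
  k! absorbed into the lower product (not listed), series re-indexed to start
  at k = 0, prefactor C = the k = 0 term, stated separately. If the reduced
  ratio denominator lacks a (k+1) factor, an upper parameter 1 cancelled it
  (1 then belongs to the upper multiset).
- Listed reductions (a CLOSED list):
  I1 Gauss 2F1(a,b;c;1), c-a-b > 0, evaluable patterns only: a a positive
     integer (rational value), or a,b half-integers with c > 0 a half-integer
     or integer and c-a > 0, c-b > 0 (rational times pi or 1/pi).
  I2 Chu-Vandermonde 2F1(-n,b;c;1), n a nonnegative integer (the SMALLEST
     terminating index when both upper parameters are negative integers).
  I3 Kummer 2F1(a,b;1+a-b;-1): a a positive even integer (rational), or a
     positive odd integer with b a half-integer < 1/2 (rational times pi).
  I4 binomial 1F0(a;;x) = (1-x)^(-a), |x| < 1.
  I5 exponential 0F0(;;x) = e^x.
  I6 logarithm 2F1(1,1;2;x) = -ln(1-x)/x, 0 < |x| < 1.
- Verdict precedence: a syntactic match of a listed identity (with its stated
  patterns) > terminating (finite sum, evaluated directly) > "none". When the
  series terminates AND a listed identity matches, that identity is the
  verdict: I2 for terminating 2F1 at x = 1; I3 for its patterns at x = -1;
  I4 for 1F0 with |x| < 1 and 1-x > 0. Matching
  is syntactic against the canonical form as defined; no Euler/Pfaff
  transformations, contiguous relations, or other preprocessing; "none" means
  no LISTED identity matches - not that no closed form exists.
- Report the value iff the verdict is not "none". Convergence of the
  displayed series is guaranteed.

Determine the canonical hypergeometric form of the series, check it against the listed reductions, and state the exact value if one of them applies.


This is \frac{10}{7} * 2F1(1, 4; 11; 1) in reduced canonical form. Verdict at x = 1: Gauss's theorem (I1) matches (x = 1: the Gamma ratio telescopes since c-a-b = 6 > 0 and a = 1 in Z>0). Its exact value is \frac{50}{21}.

Key observation: with t_0 = \frac{10}{7}, roots of the ratio polynomials (C = 10/7, x = 1) are the negated parameters.
Adjacent-term ratio: r(k) = 1 * (k+1) (k+4) / [(k+11) (k+1)] - rational in k, leading ratio 1; with t_0 = \frac{10}{7}, classification follows.


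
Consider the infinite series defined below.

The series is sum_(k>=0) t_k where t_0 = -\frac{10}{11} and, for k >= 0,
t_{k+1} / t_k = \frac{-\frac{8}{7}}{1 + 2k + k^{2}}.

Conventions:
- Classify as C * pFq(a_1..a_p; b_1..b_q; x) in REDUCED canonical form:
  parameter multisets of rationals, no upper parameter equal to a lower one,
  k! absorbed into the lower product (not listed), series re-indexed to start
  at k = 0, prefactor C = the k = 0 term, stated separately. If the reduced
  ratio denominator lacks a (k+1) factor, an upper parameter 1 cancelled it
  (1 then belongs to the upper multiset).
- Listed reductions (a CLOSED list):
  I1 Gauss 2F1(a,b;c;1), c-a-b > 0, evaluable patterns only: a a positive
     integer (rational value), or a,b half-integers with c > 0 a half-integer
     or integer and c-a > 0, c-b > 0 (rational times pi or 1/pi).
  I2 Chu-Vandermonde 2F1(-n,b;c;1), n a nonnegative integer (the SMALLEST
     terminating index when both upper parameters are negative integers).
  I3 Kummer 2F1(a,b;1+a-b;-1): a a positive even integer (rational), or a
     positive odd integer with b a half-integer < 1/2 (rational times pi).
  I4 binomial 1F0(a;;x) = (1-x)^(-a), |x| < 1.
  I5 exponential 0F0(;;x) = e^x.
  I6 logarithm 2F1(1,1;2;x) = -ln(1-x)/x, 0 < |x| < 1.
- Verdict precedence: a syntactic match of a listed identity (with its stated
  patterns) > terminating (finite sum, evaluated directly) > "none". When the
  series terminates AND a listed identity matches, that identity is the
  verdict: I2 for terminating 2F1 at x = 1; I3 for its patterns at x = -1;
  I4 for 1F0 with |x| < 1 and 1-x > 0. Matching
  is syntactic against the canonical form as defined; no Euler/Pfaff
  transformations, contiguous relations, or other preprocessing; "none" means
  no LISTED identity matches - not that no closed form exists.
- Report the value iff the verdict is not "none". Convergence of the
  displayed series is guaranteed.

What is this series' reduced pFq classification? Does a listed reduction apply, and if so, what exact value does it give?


Key observation: t_0 being -\frac{10}{11}, factor the ratio over Q (prefactor -10/11): negated roots = parameters.
Term ratio: r(k) = -\frac{8}{7} * 1 / [(k+1) (k+1)] - rational in k. x = -\frac{8}{7}; t_0 = -\frac{10}{11}; negate the roots.

Classification (C = -\frac{10}{11}): 0F1 with upper {-}, lower {1}, argument x = -\frac{8}{7}. Verdict: none. A 0F1 with upper {-} fits none of I1-I6 at x = -\frac{8}{7}; the sum runs forever.


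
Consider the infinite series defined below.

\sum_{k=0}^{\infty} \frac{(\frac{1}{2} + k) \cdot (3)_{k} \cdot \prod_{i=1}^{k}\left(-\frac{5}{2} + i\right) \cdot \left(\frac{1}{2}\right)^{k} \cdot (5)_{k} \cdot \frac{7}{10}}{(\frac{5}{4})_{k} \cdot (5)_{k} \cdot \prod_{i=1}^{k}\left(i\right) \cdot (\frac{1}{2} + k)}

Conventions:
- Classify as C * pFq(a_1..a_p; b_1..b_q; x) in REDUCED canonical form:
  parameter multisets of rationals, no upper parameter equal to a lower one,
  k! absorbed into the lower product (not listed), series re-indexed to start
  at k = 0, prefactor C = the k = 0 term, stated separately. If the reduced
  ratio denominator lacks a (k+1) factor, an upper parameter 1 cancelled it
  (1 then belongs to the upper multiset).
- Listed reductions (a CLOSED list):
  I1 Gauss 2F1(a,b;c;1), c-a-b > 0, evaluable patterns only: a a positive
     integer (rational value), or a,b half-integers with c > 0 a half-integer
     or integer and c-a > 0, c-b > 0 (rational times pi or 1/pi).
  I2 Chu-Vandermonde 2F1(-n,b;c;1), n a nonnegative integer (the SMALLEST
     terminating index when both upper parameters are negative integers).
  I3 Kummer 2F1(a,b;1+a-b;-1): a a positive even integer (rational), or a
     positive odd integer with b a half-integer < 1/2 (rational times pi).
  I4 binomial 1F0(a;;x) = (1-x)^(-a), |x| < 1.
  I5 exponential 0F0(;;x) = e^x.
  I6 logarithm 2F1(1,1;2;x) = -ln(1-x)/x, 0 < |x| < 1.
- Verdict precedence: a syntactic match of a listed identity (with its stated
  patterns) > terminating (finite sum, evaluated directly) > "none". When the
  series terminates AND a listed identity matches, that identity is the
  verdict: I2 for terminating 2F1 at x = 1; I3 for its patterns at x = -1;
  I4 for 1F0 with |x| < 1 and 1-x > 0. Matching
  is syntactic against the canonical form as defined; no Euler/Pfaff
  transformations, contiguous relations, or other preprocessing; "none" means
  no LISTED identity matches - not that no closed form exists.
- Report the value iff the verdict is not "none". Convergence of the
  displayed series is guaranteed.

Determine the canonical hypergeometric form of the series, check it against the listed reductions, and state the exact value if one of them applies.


Prefactor \frac{7}{10}, argument \frac{1}{2}: 2F1 with upper {-\frac{3}{2}, 3} over lower {\frac{5}{4}}. Verdict: none. A 2F1 with upper {-\frac{3}{2}, 3} fits none of I1-I6 at x = \frac{1}{2}; the sum runs forever.

Structural cue: from the first term \frac{7}{10}: the running product (C = 7/10) telescopes to a rising factorial.
Consecutive-term ratio: r(k) = \frac{1}{2} * (k-\frac{3}{2}) (k+3) / [(k+\frac{5}{4}) (k+1)] - rational in k. x = \frac{1}{2}; t_0 = \frac{7}{10}; negate the roots.
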